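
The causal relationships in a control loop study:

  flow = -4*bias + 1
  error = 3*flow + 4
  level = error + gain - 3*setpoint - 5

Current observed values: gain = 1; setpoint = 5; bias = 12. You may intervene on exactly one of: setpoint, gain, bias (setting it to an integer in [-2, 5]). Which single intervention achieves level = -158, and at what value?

set gain = -1

Intervening on setpoint: level = -3*setpoint - 141. Reaching -158 requires setpoint = 17/3, not an integer.
Intervening on gain: with other inputs at their observed values, level = gain - 157. Solving for -158 gives gain = -1, within [-2, 5].
Intervening on bias: level = -12*bias - 12. Reaching -158 requires bias = 73/6, not an integer.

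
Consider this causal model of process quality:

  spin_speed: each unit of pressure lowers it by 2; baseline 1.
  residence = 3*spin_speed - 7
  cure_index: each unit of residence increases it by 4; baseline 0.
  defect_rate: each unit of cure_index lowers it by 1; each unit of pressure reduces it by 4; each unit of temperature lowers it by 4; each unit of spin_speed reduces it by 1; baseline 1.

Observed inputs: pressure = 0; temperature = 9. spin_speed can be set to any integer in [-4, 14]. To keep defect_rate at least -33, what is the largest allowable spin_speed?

spin_speed = 2

Intervening on spin_speed fixes its value directly, overriding its dependence on pressure.
Substituting into the cure_index equation gives cure_index = 12*spin_speed - 28.
So defect_rate = -13*spin_speed - 7.
Require -13*spin_speed - 7 ≥ -33, so spin_speed ≤ 2.
The largest integer in [-4, 14] satisfying this is 2.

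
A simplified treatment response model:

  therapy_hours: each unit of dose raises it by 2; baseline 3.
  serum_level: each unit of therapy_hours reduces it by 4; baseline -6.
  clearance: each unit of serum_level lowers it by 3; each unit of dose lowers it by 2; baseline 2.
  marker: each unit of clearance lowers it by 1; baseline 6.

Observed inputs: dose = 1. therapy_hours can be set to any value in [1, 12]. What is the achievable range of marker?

Intervening on therapy_hours fixes its value directly, overriding its dependence on dose.
Substituting into the clearance equation gives clearance = 12*therapy_hours + 18.
Substituting into the marker equation gives marker = -12*therapy_hours - 12.
Linear in therapy_hours, so extremes are at the endpoints: therapy_hours = 1 gives marker = -24; therapy_hours = 12 gives marker = -156.

-156 to -24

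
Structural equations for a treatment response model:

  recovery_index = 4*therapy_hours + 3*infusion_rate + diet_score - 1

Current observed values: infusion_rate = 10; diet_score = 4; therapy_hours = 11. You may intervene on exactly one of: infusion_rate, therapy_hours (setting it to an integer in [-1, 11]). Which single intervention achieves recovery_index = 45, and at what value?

Intervening on infusion_rate: recovery_index = 3*infusion_rate + 47. Reaching 45 requires infusion_rate = -2/3, not an integer.
Intervening on therapy_hours: with other inputs at their observed values, recovery_index = 4*therapy_hours + 33. Solving for 45 gives therapy_hours = 3, within [-1, 11].

set therapy_hours = 3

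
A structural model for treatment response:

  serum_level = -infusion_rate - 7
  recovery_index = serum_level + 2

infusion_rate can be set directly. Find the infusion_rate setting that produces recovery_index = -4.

infusion_rate = -1

Substituting into the recovery_index equation gives recovery_index = -infusion_rate - 5.
Solve -infusion_rate - 5 = -4: infusion_rate = (-4 + 5) / -1 = -1.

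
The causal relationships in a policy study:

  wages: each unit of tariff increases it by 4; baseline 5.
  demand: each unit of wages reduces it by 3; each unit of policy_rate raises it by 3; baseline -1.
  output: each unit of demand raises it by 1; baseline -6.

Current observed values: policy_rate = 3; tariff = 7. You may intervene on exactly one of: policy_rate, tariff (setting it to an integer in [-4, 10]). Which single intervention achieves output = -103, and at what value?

Intervening on policy_rate: with other inputs at their observed values, output = 3*policy_rate - 106. Solving for -103 gives policy_rate = 1, within [-4, 10].
Intervening on tariff: output = -12*tariff - 13. Reaching -103 requires tariff = 15/2, not an integer.

set policy_rate = 1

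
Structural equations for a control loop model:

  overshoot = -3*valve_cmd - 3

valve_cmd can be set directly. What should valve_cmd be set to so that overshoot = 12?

valve_cmd = -5

Solve -3*valve_cmd - 3 = 12: valve_cmd = (12 + 3) / -3 = -5.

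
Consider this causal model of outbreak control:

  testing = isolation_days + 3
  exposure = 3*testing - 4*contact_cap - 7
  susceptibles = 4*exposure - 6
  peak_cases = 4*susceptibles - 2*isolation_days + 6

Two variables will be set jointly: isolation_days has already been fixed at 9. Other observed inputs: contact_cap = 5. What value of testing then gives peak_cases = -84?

With isolation_days held at 9:
Intervening on testing fixes its value directly, overriding its dependence on isolation_days.
Substituting into the exposure equation gives exposure = 3*testing - 27.
susceptibles becomes 12*testing - 114.
Substituting into the peak_cases equation gives peak_cases = 48*testing - 468.
Solve 48*testing - 468 = -84: testing = (-84 + 468) / 48 = 8.

testing = 8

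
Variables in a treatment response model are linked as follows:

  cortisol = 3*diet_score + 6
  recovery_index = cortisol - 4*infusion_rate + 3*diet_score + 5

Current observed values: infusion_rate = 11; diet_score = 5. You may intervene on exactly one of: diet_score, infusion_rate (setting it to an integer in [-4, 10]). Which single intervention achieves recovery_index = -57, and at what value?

set diet_score = -4

Intervening on diet_score: with other inputs at their observed values, recovery_index = 6*diet_score - 33. Solving for -57 gives diet_score = -4, within [-4, 10].
Intervening on infusion_rate: recovery_index = -4*infusion_rate + 41. Reaching -57 requires infusion_rate = 49/2, not an integer.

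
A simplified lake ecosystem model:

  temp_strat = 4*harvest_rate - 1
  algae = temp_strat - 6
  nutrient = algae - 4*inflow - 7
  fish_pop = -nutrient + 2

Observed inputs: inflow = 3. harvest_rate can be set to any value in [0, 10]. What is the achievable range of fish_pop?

-12 to 28

Substituting into the algae equation gives algae = 4*harvest_rate - 7.
This gives nutrient = 4*harvest_rate - 26.
Substituting into the fish_pop equation gives fish_pop = -4*harvest_rate + 28.
Linear in harvest_rate, so extremes are at the endpoints: harvest_rate = 0 gives fish_pop = 28; harvest_rate = 10 gives fish_pop = -12.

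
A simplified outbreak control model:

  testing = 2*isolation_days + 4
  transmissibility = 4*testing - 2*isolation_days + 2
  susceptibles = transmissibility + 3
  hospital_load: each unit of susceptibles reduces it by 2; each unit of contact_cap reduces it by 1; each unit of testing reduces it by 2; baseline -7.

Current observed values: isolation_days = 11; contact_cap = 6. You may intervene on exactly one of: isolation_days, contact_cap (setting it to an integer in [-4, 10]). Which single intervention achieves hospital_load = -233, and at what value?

set contact_cap = 0

Intervening on isolation_days: hospital_load = -16*isolation_days - 63. Reaching -233 requires isolation_days = 85/8, not an integer.
Intervening on contact_cap: with other inputs at their observed values, hospital_load = -contact_cap - 233. Solving for -233 gives contact_cap = 0, within [-4, 10].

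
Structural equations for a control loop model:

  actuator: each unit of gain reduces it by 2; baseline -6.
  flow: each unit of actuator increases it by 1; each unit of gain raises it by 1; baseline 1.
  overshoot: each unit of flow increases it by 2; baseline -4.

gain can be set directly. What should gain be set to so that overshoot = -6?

Substituting into the flow equation gives flow = -gain - 5.
overshoot becomes -2*gain - 14.
Solve -2*gain - 14 = -6: gain = (-6 + 14) / -2 = -4.

gain = -4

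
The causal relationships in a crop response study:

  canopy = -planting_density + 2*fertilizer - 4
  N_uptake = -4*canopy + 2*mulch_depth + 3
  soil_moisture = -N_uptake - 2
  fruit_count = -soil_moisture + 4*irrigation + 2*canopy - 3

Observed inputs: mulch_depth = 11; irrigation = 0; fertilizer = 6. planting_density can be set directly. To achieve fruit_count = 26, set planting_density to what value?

Substituting into the canopy equation gives canopy = -planting_density + 8.
Substituting into the N_uptake equation gives N_uptake = 4*planting_density - 7.
So soil_moisture = -4*planting_density + 5.
fruit_count becomes 2*planting_density + 8.
Solve 2*planting_density + 8 = 26: planting_density = (26 - 8) / 2 = 9.

planting_density = 9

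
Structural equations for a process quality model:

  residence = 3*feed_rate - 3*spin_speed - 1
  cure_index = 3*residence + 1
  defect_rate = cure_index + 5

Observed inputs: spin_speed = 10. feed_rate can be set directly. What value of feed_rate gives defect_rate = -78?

Substituting into the residence equation gives residence = 3*feed_rate - 31.
This gives cure_index = 9*feed_rate - 92.
Substituting into the defect_rate equation gives defect_rate = 9*feed_rate - 87.
Solve 9*feed_rate - 87 = -78: feed_rate = (-78 + 87) / 9 = 1.

feed_rate = 1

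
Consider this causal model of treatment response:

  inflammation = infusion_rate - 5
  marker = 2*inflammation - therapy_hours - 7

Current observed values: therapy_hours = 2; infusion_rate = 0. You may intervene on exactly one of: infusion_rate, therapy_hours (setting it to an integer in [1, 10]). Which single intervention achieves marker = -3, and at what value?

set infusion_rate = 8

Intervening on infusion_rate: with other inputs at their observed values, marker = 2*infusion_rate - 19. Solving for -3 gives infusion_rate = 8, within [1, 10].
Intervening on therapy_hours: marker = -therapy_hours - 17. Reaching -3 requires therapy_hours = -14, outside [1, 10].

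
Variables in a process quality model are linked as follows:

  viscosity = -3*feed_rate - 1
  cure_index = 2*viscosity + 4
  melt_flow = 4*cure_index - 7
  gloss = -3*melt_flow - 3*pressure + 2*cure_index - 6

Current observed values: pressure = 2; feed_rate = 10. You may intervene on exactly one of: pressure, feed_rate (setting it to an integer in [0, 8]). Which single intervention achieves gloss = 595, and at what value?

set pressure = 0

Intervening on pressure: with other inputs at their observed values, gloss = -3*pressure + 595. Solving for 595 gives pressure = 0, within [0, 8].
Intervening on feed_rate: gloss = 60*feed_rate - 11. Reaching 595 requires feed_rate = 101/10, not an integer.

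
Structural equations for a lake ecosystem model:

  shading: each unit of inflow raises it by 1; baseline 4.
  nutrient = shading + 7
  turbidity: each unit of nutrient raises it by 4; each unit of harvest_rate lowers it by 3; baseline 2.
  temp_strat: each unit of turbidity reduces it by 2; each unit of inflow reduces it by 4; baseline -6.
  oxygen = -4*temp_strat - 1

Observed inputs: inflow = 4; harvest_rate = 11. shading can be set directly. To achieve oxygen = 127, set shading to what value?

Intervening on shading fixes its value directly, overriding its dependence on inflow.
Substituting into the turbidity equation gives turbidity = 4*shading - 3.
Substituting into the temp_strat equation gives temp_strat = -8*shading - 16.
This gives oxygen = 32*shading + 63.
Solve 32*shading + 63 = 127: shading = (127 - 63) / 32 = 2.

shading = 2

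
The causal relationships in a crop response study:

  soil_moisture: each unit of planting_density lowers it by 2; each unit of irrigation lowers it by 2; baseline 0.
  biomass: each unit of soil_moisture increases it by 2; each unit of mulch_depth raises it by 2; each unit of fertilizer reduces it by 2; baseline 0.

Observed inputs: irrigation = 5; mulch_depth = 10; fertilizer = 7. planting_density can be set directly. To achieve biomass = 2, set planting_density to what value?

Substituting into the soil_moisture equation gives soil_moisture = -2*planting_density - 10.
Substituting into the biomass equation gives biomass = -4*planting_density - 14.
Solve -4*planting_density - 14 = 2: planting_density = (2 + 14) / -4 = -4.

planting_density = -4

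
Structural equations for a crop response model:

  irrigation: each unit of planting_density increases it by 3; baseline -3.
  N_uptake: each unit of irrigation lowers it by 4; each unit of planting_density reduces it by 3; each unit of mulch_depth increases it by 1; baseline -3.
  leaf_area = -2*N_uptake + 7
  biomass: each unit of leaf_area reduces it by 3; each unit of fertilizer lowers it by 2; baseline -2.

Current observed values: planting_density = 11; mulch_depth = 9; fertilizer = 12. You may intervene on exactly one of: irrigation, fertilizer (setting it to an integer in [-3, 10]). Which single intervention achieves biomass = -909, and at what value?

Intervening on irrigation: biomass = -24*irrigation - 209. Reaching -909 requires irrigation = 175/6, not an integer.
Intervening on fertilizer: with other inputs at their observed values, biomass = -2*fertilizer - 905. Solving for -909 gives fertilizer = 2, within [-3, 10].

set fertilizer = 2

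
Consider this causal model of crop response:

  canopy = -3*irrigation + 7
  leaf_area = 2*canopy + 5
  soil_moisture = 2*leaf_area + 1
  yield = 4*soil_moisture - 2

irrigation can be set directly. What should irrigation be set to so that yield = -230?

irrigation = 8

Substituting into the leaf_area equation gives leaf_area = -6*irrigation + 19.
soil_moisture becomes -12*irrigation + 39.
Substituting into the yield equation gives yield = -48*irrigation + 154.
Solve -48*irrigation + 154 = -230: irrigation = (-230 - 154) / -48 = 8.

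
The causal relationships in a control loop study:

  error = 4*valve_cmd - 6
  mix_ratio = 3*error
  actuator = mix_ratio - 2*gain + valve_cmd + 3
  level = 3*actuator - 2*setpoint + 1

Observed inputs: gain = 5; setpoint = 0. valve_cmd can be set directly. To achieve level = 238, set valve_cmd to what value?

Substituting into the mix_ratio equation gives mix_ratio = 12*valve_cmd - 18.
So actuator = 13*valve_cmd - 25.
Substituting into the level equation gives level = 39*valve_cmd - 74.
Solve 39*valve_cmd - 74 = 238: valve_cmd = (238 + 74) / 39 = 8.

valve_cmd = 8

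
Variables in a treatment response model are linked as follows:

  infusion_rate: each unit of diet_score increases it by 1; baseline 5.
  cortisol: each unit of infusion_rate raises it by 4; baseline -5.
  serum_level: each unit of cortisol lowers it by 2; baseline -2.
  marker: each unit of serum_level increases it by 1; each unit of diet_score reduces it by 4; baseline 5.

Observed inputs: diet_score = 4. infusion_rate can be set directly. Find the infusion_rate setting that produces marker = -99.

Intervening on infusion_rate fixes its value directly, overriding its dependence on diet_score.
Substituting into the serum_level equation gives serum_level = -8*infusion_rate + 8.
Substituting into the marker equation gives marker = -8*infusion_rate - 3.
Solve -8*infusion_rate - 3 = -99: infusion_rate = (-99 + 3) / -8 = 12.

infusion_rate = 12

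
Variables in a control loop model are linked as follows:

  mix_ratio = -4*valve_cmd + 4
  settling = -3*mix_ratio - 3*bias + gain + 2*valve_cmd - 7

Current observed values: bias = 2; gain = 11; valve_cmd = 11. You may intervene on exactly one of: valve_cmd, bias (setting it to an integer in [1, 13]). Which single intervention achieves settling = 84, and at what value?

set valve_cmd = 7

Intervening on valve_cmd: with other inputs at their observed values, settling = 14*valve_cmd - 14. Solving for 84 gives valve_cmd = 7, within [1, 13].
Intervening on bias: settling = -3*bias + 146. Reaching 84 requires bias = 62/3, not an integer.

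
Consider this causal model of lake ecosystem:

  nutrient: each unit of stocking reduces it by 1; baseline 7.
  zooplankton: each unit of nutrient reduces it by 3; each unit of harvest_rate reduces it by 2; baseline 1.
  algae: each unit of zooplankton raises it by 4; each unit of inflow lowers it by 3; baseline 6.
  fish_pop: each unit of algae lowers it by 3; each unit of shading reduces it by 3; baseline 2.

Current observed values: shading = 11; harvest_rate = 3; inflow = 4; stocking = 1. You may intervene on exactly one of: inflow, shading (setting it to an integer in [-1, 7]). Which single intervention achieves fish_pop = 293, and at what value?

set shading = 1

Intervening on inflow: fish_pop = 9*inflow + 227. Reaching 293 requires inflow = 22/3, not an integer.
Intervening on shading: with other inputs at their observed values, fish_pop = -3*shading + 296. Solving for 293 gives shading = 1, within [-1, 7].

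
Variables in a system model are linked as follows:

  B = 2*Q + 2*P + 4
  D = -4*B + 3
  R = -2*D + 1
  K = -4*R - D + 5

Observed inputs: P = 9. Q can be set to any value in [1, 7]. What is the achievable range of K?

Substituting into the B equation gives B = 2*Q + 22.
D becomes -8*Q - 85.
R becomes 16*Q + 171.
Substituting into the K equation gives K = -56*Q - 594.
Linear in Q, so extremes are at the endpoints: Q = 1 gives K = -650; Q = 7 gives K = -986.

-986 to -650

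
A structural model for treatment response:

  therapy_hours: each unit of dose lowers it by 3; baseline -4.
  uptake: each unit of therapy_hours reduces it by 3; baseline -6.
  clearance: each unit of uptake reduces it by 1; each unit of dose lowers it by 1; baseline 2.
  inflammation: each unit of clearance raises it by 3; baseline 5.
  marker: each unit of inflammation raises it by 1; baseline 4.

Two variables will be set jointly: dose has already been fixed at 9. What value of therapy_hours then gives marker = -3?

therapy_hours = -1

With dose held at 9:
Intervening on therapy_hours fixes its value directly, overriding its dependence on dose.
Substituting into the clearance equation gives clearance = 3*therapy_hours - 1.
This gives inflammation = 9*therapy_hours + 2.
Substituting into the marker equation gives marker = 9*therapy_hours + 6.
Solve 9*therapy_hours + 6 = -3: therapy_hours = (-3 - 6) / 9 = -1.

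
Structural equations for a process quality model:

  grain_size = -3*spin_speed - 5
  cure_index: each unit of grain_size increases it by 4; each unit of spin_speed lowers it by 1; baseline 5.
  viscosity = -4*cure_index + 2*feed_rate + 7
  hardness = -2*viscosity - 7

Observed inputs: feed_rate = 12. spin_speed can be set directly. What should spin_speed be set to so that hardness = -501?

Substituting into the cure_index equation gives cure_index = -13*spin_speed - 15.
So viscosity = 52*spin_speed + 91.
So hardness = -104*spin_speed - 189.
Solve -104*spin_speed - 189 = -501: spin_speed = (-501 + 189) / -104 = 3.

spin_speed = 3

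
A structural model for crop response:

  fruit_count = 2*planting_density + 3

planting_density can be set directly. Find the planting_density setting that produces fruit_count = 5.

planting_density = 1

Solve 2*planting_density + 3 = 5: planting_density = (5 - 3) / 2 = 1.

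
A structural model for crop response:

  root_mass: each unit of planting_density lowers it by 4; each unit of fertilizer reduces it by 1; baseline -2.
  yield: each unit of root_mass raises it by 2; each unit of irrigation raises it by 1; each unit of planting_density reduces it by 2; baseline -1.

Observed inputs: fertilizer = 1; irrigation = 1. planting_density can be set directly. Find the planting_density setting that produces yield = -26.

planting_density = 2

Substituting into the root_mass equation gives root_mass = -4*planting_density - 3.
Substituting into the yield equation gives yield = -10*planting_density - 6.
Solve -10*planting_density - 6 = -26: planting_density = (-26 + 6) / -10 = 2.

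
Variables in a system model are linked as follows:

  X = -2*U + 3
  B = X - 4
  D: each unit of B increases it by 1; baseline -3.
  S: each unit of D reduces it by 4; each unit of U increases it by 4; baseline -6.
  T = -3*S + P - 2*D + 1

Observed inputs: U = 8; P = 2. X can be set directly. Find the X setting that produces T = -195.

Intervening on X fixes its value directly, overriding its dependence on U.
Substituting into the D equation gives D = X - 7.
Substituting into the S equation gives S = -4*X + 54.
Substituting into the T equation gives T = 10*X - 145.
Solve 10*X - 145 = -195: X = (-195 + 145) / 10 = -5.

X = -5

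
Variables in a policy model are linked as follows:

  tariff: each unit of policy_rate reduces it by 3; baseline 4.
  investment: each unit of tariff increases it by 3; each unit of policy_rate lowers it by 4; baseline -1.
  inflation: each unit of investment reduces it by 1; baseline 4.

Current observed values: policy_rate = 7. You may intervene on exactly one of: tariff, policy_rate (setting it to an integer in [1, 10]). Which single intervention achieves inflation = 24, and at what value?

Intervening on tariff: with other inputs at their observed values, inflation = -3*tariff + 33. Solving for 24 gives tariff = 3, within [1, 10].
Intervening on policy_rate: inflation = 13*policy_rate - 7. Reaching 24 requires policy_rate = 31/13, not an integer.

set tariff = 3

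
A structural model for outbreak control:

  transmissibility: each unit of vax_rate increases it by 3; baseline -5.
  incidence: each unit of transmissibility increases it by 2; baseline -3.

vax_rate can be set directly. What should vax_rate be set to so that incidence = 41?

vax_rate = 9

Substituting into the incidence equation gives incidence = 6*vax_rate - 13.
Solve 6*vax_rate - 13 = 41: vax_rate = (41 + 13) / 6 = 9.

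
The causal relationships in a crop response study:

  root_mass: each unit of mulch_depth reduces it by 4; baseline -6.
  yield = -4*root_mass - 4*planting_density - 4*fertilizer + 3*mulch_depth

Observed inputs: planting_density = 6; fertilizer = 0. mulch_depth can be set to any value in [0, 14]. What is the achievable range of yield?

Substituting into the yield equation gives yield = 19*mulch_depth.
Linear in mulch_depth, so extremes are at the endpoints: mulch_depth = 0 gives yield = 0; mulch_depth = 14 gives yield = 266.

0 to 266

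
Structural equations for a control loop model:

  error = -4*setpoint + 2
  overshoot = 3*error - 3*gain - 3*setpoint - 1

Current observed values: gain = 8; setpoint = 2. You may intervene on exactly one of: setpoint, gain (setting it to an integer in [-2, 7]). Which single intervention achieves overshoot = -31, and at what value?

Intervening on setpoint: overshoot = -15*setpoint - 19. Reaching -31 requires setpoint = 4/5, not an integer.
Intervening on gain: with other inputs at their observed values, overshoot = -3*gain - 25. Solving for -31 gives gain = 2, within [-2, 7].

set gain = 2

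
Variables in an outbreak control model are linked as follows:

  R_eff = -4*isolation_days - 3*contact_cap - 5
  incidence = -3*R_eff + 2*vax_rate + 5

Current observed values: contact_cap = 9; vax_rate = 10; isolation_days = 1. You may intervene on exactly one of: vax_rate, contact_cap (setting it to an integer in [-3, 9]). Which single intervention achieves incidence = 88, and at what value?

set contact_cap = 4

Intervening on vax_rate: incidence = 2*vax_rate + 113. Reaching 88 requires vax_rate = -25/2, not an integer.
Intervening on contact_cap: with other inputs at their observed values, incidence = 9*contact_cap + 52. Solving for 88 gives contact_cap = 4, within [-3, 9].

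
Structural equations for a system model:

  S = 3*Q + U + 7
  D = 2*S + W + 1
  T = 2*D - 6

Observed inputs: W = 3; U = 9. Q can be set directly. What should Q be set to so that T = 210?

Substituting into the S equation gives S = 3*Q + 16.
Substituting into the D equation gives D = 6*Q + 36.
Substituting into the T equation gives T = 12*Q + 66.
Solve 12*Q + 66 = 210: Q = (210 - 66) / 12 = 12.

Q = 12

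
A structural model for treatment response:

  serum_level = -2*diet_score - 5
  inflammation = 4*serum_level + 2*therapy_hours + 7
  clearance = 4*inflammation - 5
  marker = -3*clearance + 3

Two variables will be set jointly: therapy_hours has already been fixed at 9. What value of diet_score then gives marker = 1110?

diet_score = 12

With therapy_hours held at 9:
Substituting into the inflammation equation gives inflammation = -8*diet_score + 5.
clearance becomes -32*diet_score + 15.
marker becomes 96*diet_score - 42.
Solve 96*diet_score - 42 = 1110: diet_score = (1110 + 42) / 96 = 12.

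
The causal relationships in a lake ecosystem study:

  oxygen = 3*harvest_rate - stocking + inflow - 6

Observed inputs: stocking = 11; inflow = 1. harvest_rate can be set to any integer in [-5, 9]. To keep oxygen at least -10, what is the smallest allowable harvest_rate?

Substituting into the oxygen equation gives oxygen = 3*harvest_rate - 16.
Require 3*harvest_rate - 16 ≥ -10, so harvest_rate ≥ 2.
The smallest integer in [-5, 9] satisfying this is 2.

harvest_rate = 2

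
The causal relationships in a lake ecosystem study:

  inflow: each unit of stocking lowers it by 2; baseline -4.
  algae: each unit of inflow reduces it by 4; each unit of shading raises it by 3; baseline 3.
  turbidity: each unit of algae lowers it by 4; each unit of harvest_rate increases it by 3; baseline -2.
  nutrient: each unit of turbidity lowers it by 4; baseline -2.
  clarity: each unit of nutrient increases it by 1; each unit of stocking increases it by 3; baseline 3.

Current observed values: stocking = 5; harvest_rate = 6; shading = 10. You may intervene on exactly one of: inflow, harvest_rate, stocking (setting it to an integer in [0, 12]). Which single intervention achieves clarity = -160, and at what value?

Intervening on inflow: with other inputs at their observed values, clarity = -64*inflow + 480. Solving for -160 gives inflow = 10, within [0, 12].
Intervening on harvest_rate: clarity = -12*harvest_rate + 1448. Reaching -160 requires harvest_rate = 134, outside [0, 12].
Intervening on stocking: clarity = 131*stocking + 721. Reaching -160 requires stocking = -881/131, not an integer.

set inflow = 10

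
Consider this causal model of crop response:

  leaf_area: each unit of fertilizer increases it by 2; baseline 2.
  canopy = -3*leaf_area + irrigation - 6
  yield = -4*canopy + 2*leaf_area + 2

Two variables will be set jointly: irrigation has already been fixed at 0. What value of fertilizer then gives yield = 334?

fertilizer = 10

With irrigation held at 0:
Substituting into the canopy equation gives canopy = -6*fertilizer - 12.
This gives yield = 28*fertilizer + 54.
Solve 28*fertilizer + 54 = 334: fertilizer = (334 - 54) / 28 = 10.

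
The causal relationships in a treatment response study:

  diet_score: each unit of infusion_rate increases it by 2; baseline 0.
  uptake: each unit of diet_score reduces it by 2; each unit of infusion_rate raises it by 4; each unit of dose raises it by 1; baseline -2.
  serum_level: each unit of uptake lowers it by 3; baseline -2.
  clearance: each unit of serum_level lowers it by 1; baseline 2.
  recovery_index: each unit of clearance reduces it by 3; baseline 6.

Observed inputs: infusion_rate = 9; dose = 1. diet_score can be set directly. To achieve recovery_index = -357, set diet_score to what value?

Intervening on diet_score fixes its value directly, overriding its dependence on infusion_rate.
Substituting into the uptake equation gives uptake = -2*diet_score + 35.
This gives serum_level = 6*diet_score - 107.
Substituting into the clearance equation gives clearance = -6*diet_score + 109.
So recovery_index = 18*diet_score - 321.
Solve 18*diet_score - 321 = -357: diet_score = (-357 + 321) / 18 = -2.

diet_score = -2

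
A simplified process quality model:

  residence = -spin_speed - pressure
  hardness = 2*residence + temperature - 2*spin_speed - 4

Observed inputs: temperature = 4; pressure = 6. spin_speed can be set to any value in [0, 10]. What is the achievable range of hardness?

-52 to -12

Substituting into the residence equation gives residence = -spin_speed - 6.
Substituting into the hardness equation gives hardness = -4*spin_speed - 12.
Linear in spin_speed, so extremes are at the endpoints: spin_speed = 0 gives hardness = -12; spin_speed = 10 gives hardness = -52.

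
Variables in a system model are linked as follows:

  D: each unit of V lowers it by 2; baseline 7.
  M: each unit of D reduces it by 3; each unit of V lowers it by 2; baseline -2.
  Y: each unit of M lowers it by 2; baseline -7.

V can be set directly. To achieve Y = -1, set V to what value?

V = 5

Substituting into the M equation gives M = 4*V - 23.
Substituting into the Y equation gives Y = -8*V + 39.
Solve -8*V + 39 = -1: V = (-1 - 39) / -8 = 5.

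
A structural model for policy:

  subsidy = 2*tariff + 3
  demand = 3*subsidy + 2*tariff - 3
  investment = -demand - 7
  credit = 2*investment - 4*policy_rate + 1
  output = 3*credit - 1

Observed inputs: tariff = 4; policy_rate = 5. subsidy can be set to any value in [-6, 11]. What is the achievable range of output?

-328 to -22

Intervening on subsidy fixes its value directly, overriding its dependence on tariff.
Substituting into the demand equation gives demand = 3*subsidy + 5.
Substituting into the investment equation gives investment = -3*subsidy - 12.
Substituting into the credit equation gives credit = -6*subsidy - 43.
Substituting into the output equation gives output = -18*subsidy - 130.
Linear in subsidy, so extremes are at the endpoints: subsidy = -6 gives output = -22; subsidy = 11 gives output = -328.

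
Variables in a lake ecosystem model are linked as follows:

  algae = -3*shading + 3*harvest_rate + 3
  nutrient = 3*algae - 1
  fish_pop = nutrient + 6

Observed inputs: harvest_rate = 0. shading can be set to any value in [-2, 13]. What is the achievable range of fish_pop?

-103 to 32

Substituting into the algae equation gives algae = -3*shading + 3.
Substituting into the nutrient equation gives nutrient = -9*shading + 8.
Substituting into the fish_pop equation gives fish_pop = -9*shading + 14.
Linear in shading, so extremes are at the endpoints: shading = -2 gives fish_pop = 32; shading = 13 gives fish_pop = -103.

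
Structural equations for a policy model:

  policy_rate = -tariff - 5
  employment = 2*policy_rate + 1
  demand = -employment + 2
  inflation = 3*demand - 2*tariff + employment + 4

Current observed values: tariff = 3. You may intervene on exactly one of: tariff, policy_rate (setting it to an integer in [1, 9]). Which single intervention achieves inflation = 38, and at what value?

Intervening on tariff: with other inputs at their observed values, inflation = 2*tariff + 28. Solving for 38 gives tariff = 5, within [1, 9].
Intervening on policy_rate: inflation = -4*policy_rate + 2. Reaching 38 requires policy_rate = -9, outside [1, 9].

set tariff = 5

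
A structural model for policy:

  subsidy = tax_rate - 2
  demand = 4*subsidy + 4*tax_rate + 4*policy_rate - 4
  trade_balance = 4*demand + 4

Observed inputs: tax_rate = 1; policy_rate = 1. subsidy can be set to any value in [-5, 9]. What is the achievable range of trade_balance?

Intervening on subsidy fixes its value directly, overriding its dependence on tax_rate.
Substituting into the demand equation gives demand = 4*subsidy + 4.
So trade_balance = 16*subsidy + 20.
Linear in subsidy, so extremes are at the endpoints: subsidy = -5 gives trade_balance = -60; subsidy = 9 gives trade_balance = 164.

-60 to 164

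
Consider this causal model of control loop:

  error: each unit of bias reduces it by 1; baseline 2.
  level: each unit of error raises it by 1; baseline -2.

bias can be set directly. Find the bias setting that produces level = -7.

bias = 7

Substituting into the level equation gives level = -bias.
Solve -bias = -7: bias = -7 / -1 = 7.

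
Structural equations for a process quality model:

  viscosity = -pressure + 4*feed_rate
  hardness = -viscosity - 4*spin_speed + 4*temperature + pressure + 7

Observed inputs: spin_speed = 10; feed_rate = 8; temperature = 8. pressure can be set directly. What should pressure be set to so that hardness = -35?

Substituting into the viscosity equation gives viscosity = -pressure + 32.
So hardness = 2*pressure - 33.
Solve 2*pressure - 33 = -35: pressure = (-35 + 33) / 2 = -1.

pressure = -1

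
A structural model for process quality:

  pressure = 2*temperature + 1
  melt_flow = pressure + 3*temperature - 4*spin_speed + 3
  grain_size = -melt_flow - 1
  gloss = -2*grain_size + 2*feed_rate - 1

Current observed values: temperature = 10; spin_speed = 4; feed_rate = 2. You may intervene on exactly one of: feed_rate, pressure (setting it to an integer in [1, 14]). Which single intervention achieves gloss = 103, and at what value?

set feed_rate = 13

Intervening on feed_rate: with other inputs at their observed values, gloss = 2*feed_rate + 77. Solving for 103 gives feed_rate = 13, within [1, 14].
Intervening on pressure: gloss = 2*pressure + 39. Reaching 103 requires pressure = 32, outside [1, 14].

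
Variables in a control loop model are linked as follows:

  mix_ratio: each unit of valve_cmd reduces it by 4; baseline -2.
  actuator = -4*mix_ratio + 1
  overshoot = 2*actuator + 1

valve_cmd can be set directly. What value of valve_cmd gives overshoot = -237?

Substituting into the actuator equation gives actuator = 16*valve_cmd + 9.
This gives overshoot = 32*valve_cmd + 19.
Solve 32*valve_cmd + 19 = -237: valve_cmd = (-237 - 19) / 32 = -8.

valve_cmd = -8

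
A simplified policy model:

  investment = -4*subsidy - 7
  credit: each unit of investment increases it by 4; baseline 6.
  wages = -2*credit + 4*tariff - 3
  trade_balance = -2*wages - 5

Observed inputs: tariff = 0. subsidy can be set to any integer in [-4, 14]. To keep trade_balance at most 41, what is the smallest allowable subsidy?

Substituting into the credit equation gives credit = -16*subsidy - 22.
So wages = 32*subsidy + 41.
Substituting into the trade_balance equation gives trade_balance = -64*subsidy - 87.
Require -64*subsidy - 87 ≤ 41, so subsidy ≥ -2.
The smallest integer in [-4, 14] satisfying this is -2.

subsidy = -2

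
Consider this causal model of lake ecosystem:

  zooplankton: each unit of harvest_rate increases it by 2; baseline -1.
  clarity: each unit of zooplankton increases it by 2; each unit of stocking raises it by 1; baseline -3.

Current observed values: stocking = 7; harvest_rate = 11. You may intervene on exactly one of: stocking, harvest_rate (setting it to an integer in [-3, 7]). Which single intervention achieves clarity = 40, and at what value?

Intervening on stocking: with other inputs at their observed values, clarity = stocking + 39. Solving for 40 gives stocking = 1, within [-3, 7].
Intervening on harvest_rate: clarity = 4*harvest_rate + 2. Reaching 40 requires harvest_rate = 19/2, not an integer.

set stocking = 1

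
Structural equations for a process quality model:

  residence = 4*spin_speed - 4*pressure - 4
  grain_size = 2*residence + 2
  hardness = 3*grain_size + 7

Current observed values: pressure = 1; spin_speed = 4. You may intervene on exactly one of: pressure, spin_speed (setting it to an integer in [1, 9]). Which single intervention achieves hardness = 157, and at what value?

Intervening on pressure: hardness = -24*pressure + 85. Reaching 157 requires pressure = -3, outside [1, 9].
Intervening on spin_speed: with other inputs at their observed values, hardness = 24*spin_speed - 35. Solving for 157 gives spin_speed = 8, within [1, 9].

set spin_speed = 8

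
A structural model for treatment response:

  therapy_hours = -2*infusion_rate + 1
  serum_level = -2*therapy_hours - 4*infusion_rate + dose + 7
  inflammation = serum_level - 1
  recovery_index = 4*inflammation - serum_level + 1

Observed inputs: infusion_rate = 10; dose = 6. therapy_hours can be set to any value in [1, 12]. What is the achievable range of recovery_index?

Intervening on therapy_hours fixes its value directly, overriding its dependence on infusion_rate.
Substituting into the serum_level equation gives serum_level = -2*therapy_hours - 27.
Substituting into the inflammation equation gives inflammation = -2*therapy_hours - 28.
Substituting into the recovery_index equation gives recovery_index = -6*therapy_hours - 84.
Linear in therapy_hours, so extremes are at the endpoints: therapy_hours = 1 gives recovery_index = -90; therapy_hours = 12 gives recovery_index = -156.

-156 to -90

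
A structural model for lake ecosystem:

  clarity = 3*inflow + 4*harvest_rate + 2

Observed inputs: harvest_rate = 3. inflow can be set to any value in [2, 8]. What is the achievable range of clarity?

20 to 38

Substituting into the clarity equation gives clarity = 3*inflow + 14.
Linear in inflow, so extremes are at the endpoints: inflow = 2 gives clarity = 20; inflow = 8 gives clarity = 38.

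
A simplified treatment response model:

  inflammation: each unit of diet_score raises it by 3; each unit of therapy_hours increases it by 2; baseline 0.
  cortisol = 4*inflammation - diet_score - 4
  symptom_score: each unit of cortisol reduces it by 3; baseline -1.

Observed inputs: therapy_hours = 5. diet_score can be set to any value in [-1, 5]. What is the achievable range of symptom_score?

Substituting into the inflammation equation gives inflammation = 3*diet_score + 10.
Substituting into the cortisol equation gives cortisol = 11*diet_score + 36.
So symptom_score = -33*diet_score - 109.
Linear in diet_score, so extremes are at the endpoints: diet_score = -1 gives symptom_score = -76; diet_score = 5 gives symptom_score = -274.

-274 to -76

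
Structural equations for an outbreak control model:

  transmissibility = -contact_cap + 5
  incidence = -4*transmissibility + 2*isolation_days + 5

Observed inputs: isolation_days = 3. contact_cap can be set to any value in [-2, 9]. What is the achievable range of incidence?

-17 to 27

Substituting into the incidence equation gives incidence = 4*contact_cap - 9.
Linear in contact_cap, so extremes are at the endpoints: contact_cap = -2 gives incidence = -17; contact_cap = 9 gives incidence = 27.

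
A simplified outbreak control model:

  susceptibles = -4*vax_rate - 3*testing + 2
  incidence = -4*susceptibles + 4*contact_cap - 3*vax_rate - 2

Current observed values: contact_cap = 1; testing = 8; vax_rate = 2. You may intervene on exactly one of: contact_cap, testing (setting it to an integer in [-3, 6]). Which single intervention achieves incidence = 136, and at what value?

set contact_cap = 6

Intervening on contact_cap: with other inputs at their observed values, incidence = 4*contact_cap + 112. Solving for 136 gives contact_cap = 6, within [-3, 6].
Intervening on testing: incidence = 12*testing + 20. Reaching 136 requires testing = 29/3, not an integer.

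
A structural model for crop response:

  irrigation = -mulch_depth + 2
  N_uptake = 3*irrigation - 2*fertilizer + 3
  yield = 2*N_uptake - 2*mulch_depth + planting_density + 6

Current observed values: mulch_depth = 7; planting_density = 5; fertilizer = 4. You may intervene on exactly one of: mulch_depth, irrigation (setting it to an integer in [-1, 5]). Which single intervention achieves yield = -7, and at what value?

set irrigation = 1

Intervening on mulch_depth: yield = -8*mulch_depth + 13. Reaching -7 requires mulch_depth = 5/2, not an integer.
Intervening on irrigation: with other inputs at their observed values, yield = 6*irrigation - 13. Solving for -7 gives irrigation = 1, within [-1, 5].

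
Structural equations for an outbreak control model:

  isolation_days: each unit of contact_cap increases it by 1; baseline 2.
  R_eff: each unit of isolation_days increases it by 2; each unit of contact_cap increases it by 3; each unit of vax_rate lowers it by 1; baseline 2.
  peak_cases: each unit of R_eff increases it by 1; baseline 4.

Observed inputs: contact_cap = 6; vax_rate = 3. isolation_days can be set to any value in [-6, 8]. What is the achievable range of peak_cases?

Intervening on isolation_days fixes its value directly, overriding its dependence on contact_cap.
Substituting into the R_eff equation gives R_eff = 2*isolation_days + 17.
This gives peak_cases = 2*isolation_days + 21.
Linear in isolation_days, so extremes are at the endpoints: isolation_days = -6 gives peak_cases = 9; isolation_days = 8 gives peak_cases = 37.

9 to 37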